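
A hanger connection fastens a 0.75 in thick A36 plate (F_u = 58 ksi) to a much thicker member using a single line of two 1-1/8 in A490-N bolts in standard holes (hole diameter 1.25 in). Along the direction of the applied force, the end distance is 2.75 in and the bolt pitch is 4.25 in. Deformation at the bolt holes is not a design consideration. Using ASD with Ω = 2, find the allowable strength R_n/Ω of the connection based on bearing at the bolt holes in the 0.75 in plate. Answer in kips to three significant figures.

143 kips

Per bolt r_n = 1.5 l_c t F_u ≤ 3.0 d t F_u; upper limit = 3.0 × 1.125 × 0.75 × 58 = 146.8 kips.
Edge bolt: l_c = 2.75 − 1.25/2 = 2.125 in → 1.5 × 2.125 × 0.75 × 58 = 138.7 → r_n = 138.7 kips.
Interior bolts: l_c = 4.25 − 1.25 = 3 in → 1.5 × 3 × 0.75 × 58 = 195.8 → r_n = 146.8 kips.
R_n = 1 × 138.7 + 1 × 146.8 = 285.5 kips.
Allowable strength R_n/Ω = 285.5 / 2 = 143 kips.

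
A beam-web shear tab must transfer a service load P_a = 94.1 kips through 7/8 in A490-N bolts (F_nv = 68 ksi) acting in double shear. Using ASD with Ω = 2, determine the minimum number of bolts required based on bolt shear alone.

3 bolts

A_b = π·0.875²/4 = 0.6013 in².
Per-bolt allowable strength R_n/Ω = 68 × 0.6013 × 2 / 2 = 40.89 kips.
n ≥ 94.1 / 40.89 = 2.301 → use 3 bolts.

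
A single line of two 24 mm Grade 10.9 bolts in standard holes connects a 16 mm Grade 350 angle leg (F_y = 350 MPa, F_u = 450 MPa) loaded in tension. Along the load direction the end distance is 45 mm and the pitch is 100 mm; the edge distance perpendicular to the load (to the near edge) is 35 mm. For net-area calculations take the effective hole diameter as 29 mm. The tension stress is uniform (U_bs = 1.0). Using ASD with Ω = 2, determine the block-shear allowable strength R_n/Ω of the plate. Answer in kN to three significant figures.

293 kN

Shear plane L_v = 45 + 1·100 = 145 mm; A_gv = 145 × 16 = 2320 mm².
A_nv = (145 − 1.5·29) × 16 = 1624 mm².
A_nt = (35 − 0.5·29) × 16 = 328 mm².
0.6 F_u A_nv = 438.5 kN; 0.6 F_y A_gv = 487.2 kN → shear rupture governs the shear term.
R_n = 438.5 + 1.0 × 450 × 328 / 1000 = 586.1 kN.
Allowable strength R_n/Ω = 586.1 / 2 = 293 kN.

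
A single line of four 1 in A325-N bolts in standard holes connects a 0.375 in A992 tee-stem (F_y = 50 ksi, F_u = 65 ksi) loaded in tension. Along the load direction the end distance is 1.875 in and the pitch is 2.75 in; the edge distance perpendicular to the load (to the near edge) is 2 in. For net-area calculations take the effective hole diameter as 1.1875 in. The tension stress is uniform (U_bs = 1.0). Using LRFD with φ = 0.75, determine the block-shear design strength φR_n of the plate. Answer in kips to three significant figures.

Shear plane L_v = 1.875 + 3·2.75 = 10.12 in; A_gv = 10.12 × 0.375 = 3.797 in².
A_nv = (10.12 − 3.5·1.1875) × 0.375 = 2.238 in².
A_nt = (2 − 0.5·1.1875) × 0.375 = 0.5273 in².
0.6 F_u A_nv = 87.29 kips; 0.6 F_y A_gv = 113.9 kips → shear rupture governs the shear term.
R_n = 87.29 + 1.0 × 65 × 0.5273 = 121.6 kips.
Design strength φR_n = 0.75 × 121.6 = 91.2 kips.

91.2 kips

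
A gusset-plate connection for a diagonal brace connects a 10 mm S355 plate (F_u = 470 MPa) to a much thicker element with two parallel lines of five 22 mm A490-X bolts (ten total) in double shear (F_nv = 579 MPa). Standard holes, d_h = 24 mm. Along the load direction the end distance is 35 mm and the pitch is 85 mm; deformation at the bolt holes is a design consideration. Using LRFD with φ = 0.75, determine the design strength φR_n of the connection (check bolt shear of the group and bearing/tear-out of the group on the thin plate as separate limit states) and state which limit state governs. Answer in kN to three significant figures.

Bolt shear: A_b = π·22²/4 = 380.1 mm²; R_n = 579 × 380.1 × 10 × 2 / 1000 = 4402 kN → 0.75 × 4402 = 3300 kN.
Bearing (1.2 l_c t F_u ≤ 2.4 d t F_u): upper limit = 2.4·22·10·470 / 1000 = 248.2 kN.
  Edge l_c = 35 − 24/2 = 23 → r_n = 129.7 kN; interior l_c = 85 − 24 = 61 → r_n = 248.2 kN.
  R_n,bearing = 2·129.7 + 8·248.2 = 2245 kN → 0.75 × 2245 = 1680 kN.
Bearing governs: 1680 kN.

1680 kN (bearing governs)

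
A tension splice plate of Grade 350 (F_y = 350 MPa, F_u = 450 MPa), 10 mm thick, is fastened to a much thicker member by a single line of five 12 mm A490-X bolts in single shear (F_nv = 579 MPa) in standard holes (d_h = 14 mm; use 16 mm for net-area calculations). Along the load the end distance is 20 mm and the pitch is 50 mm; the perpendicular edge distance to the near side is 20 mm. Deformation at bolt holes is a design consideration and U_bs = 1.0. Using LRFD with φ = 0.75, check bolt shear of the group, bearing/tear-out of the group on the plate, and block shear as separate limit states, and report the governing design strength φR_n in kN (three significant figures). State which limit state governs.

Bolt shear: A_b = π·12²/4 = 113.1 mm²; R_n = 579 × 113.1 × 5 × 1 / 1000 = 327.4 kN → 0.75 × 327.4 = 246 kN.
Bearing: edge l_c = 13, r_n = 70.2 kN; interior l_c = 36, r_n = 129.6 kN; R_n = 70.2 + 4·129.6 = 588.6 kN → 441 kN.
Block shear: A_gv = 2200, A_nv = 1480, A_nt = 120 mm²; R_n = min(0.6F_uA_nv, 0.6F_yA_gv) + U_bs·F_u·A_nt = 453.6 kN → 340 kN.
Bolt shear governs: 246 kN.

246 kN (bolt shear governs)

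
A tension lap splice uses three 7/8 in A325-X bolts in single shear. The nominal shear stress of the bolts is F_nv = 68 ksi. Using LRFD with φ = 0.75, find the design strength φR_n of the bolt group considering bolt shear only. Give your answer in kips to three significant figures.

92 kips

A_b = π × 0.875² / 4 = 0.6013 in².
R_n = F_nv · A_b · n · n_s = 68 × 0.6013 × 3 × 1 = 122.7 kips.
Design strength φR_n = 0.75 × 122.7 = 92 kips.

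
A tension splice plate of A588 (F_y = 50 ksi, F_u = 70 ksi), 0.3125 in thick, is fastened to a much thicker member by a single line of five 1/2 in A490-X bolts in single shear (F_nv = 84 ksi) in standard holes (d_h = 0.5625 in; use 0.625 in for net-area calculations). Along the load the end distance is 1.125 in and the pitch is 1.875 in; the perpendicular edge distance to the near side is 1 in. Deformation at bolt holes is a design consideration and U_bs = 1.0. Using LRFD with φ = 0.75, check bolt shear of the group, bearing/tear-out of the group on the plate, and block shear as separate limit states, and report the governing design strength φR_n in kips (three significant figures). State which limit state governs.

Bolt shear: A_b = π·0.5²/4 = 0.1963 in²; R_n = 84 × 0.1963 × 5 × 1 = 82.47 kips → 0.75 × 82.47 = 61.9 kips.
Bearing: edge l_c = 0.8438, r_n = 22.15 kips; interior l_c = 1.312, r_n = 26.25 kips; R_n = 22.15 + 4·26.25 = 127.1 kips → 95.4 kips.
Block shear: A_gv = 2.695, A_nv = 1.816, A_nt = 0.2148 in²; R_n = min(0.6F_uA_nv, 0.6F_yA_gv) + U_bs·F_u·A_nt = 91.33 kips → 68.5 kips.
Bolt shear governs: 61.9 kips.

61.9 kips (bolt shear governs)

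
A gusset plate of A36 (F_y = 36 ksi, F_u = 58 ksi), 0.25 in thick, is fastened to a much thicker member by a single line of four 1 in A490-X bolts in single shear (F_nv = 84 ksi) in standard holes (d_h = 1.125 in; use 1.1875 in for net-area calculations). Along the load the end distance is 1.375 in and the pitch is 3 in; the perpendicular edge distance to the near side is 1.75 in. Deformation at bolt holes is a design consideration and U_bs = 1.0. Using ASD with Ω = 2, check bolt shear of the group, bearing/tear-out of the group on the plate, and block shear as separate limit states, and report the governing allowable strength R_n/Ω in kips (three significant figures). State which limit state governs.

35.4 kips (block shear governs)

Bolt shear: A_b = π·1²/4 = 0.7854 in²; R_n = 84 × 0.7854 × 4 × 1 = 263.9 kips → 263.9 / 2 = 132 kips.
Bearing: edge l_c = 0.8125, r_n = 14.14 kips; interior l_c = 1.875, r_n = 32.62 kips; R_n = 14.14 + 3·32.62 = 112 kips → 56 kips.
Block shear: A_gv = 2.594, A_nv = 1.555, A_nt = 0.2891 in²; R_n = min(0.6F_uA_nv, 0.6F_yA_gv) + U_bs·F_u·A_nt = 70.87 kips → 35.4 kips.
Block shear governs: 35.4 kips.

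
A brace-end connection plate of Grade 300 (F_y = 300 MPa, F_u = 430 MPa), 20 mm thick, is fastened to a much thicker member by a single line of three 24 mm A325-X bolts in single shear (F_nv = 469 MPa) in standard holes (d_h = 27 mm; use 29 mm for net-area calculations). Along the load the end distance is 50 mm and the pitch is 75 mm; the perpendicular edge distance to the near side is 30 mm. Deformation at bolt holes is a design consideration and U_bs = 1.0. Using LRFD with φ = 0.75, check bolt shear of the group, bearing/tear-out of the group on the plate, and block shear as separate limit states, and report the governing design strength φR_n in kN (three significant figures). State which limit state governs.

477 kN (bolt shear governs)

Bolt shear: A_b = π·24²/4 = 452.4 mm²; R_n = 469 × 452.4 × 3 × 1 / 1000 = 636.5 kN → 0.75 × 636.5 = 477 kN.
Bearing: edge l_c = 36.5, r_n = 376.7 kN; interior l_c = 48, r_n = 495.4 kN; R_n = 376.7 + 2·495.4 = 1367 kN → 1030 kN.
Block shear: A_gv = 4000, A_nv = 2550, A_nt = 310 mm²; R_n = min(0.6F_uA_nv, 0.6F_yA_gv) + U_bs·F_u·A_nt = 791.2 kN → 593 kN.
Bolt shear governs: 477 kN.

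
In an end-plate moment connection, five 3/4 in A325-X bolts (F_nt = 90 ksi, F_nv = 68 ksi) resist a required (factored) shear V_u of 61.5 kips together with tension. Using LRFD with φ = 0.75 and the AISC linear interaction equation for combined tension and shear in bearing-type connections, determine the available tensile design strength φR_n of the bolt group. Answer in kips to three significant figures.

A_b = π·0.75²/4 = 0.4418 in²; f_rv = 61.5 / (5 × 0.4418) = 27.84 ksi.
F'_nt = 1.3 F_nt − (F_nt / φF_nv) f_rv = 1.3·90 − (90/(0.75·68))·27.84 = 67.87 ksi, capped at F_nt → F'_nt = 67.87 ksi.
R_n = F'_nt · A_b · n = 67.87 × 0.4418 × 5 = 149.9 kips.
Design strength φR_n = 0.75 × 149.9 = 112 kips.

112 kips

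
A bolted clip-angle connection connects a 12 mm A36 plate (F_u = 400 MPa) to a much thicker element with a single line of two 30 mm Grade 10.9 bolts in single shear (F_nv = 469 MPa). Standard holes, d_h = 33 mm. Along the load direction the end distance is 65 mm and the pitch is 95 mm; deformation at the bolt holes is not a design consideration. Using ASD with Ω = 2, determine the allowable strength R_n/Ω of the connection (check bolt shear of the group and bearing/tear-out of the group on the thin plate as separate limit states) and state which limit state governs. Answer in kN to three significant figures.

Bolt shear: A_b = π·30²/4 = 706.9 mm²; R_n = 469 × 706.9 × 2 × 1 / 1000 = 663 kN → 663 / 2 = 332 kN.
Bearing (1.5 l_c t F_u ≤ 3.0 d t F_u): upper limit = 3.0·30·12·400 / 1000 = 432 kN.
  Edge l_c = 65 − 33/2 = 48.5 → r_n = 349.2 kN; interior l_c = 95 − 33 = 62 → r_n = 432 kN.
  R_n,bearing = 1·349.2 + 1·432 = 781.2 kN → 781.2 / 2 = 391 kN.
Bolt shear governs: 332 kN.

332 kN (bolt shear governs)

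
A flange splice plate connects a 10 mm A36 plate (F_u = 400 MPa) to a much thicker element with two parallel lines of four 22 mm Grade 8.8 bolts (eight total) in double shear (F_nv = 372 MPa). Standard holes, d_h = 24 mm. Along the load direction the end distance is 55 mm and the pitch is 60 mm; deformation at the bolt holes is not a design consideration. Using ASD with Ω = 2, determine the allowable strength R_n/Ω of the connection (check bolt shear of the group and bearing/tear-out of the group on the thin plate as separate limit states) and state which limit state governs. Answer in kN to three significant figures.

Bolt shear: A_b = π·22²/4 = 380.1 mm²; R_n = 372 × 380.1 × 8 × 2 / 1000 = 2263 kN → 2263 / 2 = 1130 kN.
Bearing (1.5 l_c t F_u ≤ 3.0 d t F_u): upper limit = 3.0·22·10·400 / 1000 = 264 kN.
  Edge l_c = 55 − 24/2 = 43 → r_n = 258 kN; interior l_c = 60 − 24 = 36 → r_n = 216 kN.
  R_n,bearing = 2·258 + 6·216 = 1812 kN → 1812 / 2 = 906 kN.
Bearing governs: 906 kN.

906 kN (bearing governs)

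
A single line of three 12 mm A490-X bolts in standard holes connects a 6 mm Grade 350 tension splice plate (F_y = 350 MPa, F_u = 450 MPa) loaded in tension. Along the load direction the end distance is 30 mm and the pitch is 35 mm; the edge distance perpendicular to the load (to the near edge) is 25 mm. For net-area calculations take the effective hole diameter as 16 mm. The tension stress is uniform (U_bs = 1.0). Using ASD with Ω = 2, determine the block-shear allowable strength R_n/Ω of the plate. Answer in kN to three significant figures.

71.5 kN

Shear plane L_v = 30 + 2·35 = 100 mm; A_gv = 100 × 6 = 600 mm².
A_nv = (100 − 2.5·16) × 6 = 360 mm².
A_nt = (25 − 0.5·16) × 6 = 102 mm².
0.6 F_u A_nv = 97.2 kN; 0.6 F_y A_gv = 126 kN → shear rupture governs the shear term.
R_n = 97.2 + 1.0 × 450 × 102 / 1000 = 143.1 kN.
Allowable strength R_n/Ω = 143.1 / 2 = 71.5 kN.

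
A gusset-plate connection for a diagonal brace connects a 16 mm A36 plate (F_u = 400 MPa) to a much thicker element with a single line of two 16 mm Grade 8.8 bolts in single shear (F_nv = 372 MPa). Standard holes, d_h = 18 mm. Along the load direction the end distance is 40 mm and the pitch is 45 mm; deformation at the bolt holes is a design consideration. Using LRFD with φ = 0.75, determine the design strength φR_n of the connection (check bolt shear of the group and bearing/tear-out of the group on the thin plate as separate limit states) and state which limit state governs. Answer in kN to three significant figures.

Bolt shear: A_b = π·16²/4 = 201.1 mm²; R_n = 372 × 201.1 × 2 × 1 / 1000 = 149.6 kN → 0.75 × 149.6 = 112 kN.
Bearing (1.2 l_c t F_u ≤ 2.4 d t F_u): upper limit = 2.4·16·16·400 / 1000 = 245.8 kN.
  Edge l_c = 40 − 18/2 = 31 → r_n = 238.1 kN; interior l_c = 45 − 18 = 27 → r_n = 207.4 kN.
  R_n,bearing = 1·238.1 + 1·207.4 = 445.4 kN → 0.75 × 445.4 = 334 kN.
Bolt shear governs: 112 kN.

112 kN (bolt shear governs)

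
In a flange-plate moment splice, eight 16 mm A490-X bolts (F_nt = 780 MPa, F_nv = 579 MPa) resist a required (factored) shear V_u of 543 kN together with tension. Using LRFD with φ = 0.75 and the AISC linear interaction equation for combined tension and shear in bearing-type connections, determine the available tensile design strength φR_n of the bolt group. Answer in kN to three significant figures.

492 kN

A_b = π·16²/4 = 201.1 mm²; f_rv = 543 × 1000 / (8 × 201.1) = 337.6 MPa.
F'_nt = 1.3 F_nt − (F_nt / φF_nv) f_rv = 1.3·780 − (780/(0.75·579))·337.6 = 407.6 MPa, capped at F_nt → F'_nt = 407.6 MPa.
R_n = F'_nt · A_b · n = 407.6 × 201.1 × 8 / 1000 = 655.7 kN.
Design strength φR_n = 0.75 × 655.7 = 492 kN.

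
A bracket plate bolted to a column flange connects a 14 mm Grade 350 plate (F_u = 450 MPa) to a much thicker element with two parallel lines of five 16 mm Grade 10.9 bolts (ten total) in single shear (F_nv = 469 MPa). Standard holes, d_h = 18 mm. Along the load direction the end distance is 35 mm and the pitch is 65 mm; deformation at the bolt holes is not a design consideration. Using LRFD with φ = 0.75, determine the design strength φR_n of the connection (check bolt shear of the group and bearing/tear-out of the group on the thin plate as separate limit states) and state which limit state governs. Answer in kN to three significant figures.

707 kN (bolt shear governs)

Bolt shear: A_b = π·16²/4 = 201.1 mm²; R_n = 469 × 201.1 × 10 × 1 / 1000 = 943 kN → 0.75 × 943 = 707 kN.
Bearing (1.5 l_c t F_u ≤ 3.0 d t F_u): upper limit = 3.0·16·14·450 / 1000 = 302.4 kN.
  Edge l_c = 35 − 18/2 = 26 → r_n = 245.7 kN; interior l_c = 65 − 18 = 47 → r_n = 302.4 kN.
  R_n,bearing = 2·245.7 + 8·302.4 = 2911 kN → 0.75 × 2911 = 2180 kN.
Bolt shear governs: 707 kN.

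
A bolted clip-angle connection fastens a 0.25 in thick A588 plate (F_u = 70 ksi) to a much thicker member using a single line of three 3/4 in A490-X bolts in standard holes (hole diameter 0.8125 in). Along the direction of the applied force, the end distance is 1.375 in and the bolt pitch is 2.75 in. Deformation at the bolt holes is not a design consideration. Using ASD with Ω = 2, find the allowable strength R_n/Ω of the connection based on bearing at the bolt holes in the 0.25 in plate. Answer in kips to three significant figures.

Per bolt r_n = 1.5 l_c t F_u ≤ 3.0 d t F_u; upper limit = 3.0 × 0.75 × 0.25 × 70 = 39.38 kips.
Edge bolt: l_c = 1.375 − 0.8125/2 = 0.9688 in → 1.5 × 0.9688 × 0.25 × 70 = 25.43 → r_n = 25.43 kips.
Interior bolts: l_c = 2.75 − 0.8125 = 1.938 in → 1.5 × 1.938 × 0.25 × 70 = 50.86 → r_n = 39.38 kips.
R_n = 1 × 25.43 + 2 × 39.38 = 104.2 kips.
Allowable strength R_n/Ω = 104.2 / 2 = 52.1 kips.

52.1 kips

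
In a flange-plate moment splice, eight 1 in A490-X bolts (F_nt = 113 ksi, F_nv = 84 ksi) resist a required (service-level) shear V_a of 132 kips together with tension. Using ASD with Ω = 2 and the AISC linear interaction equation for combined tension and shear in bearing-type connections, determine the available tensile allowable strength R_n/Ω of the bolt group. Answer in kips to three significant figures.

284 kips

A_b = π·1²/4 = 0.7854 in²; f_rv = 132 / (8 × 0.7854) = 21.01 ksi.
F'_nt = 1.3 F_nt − (Ω F_nt / F_nv) f_rv = 1.3·113 − (2·113/84)·21.01 = 90.38 ksi, capped at F_nt → F'_nt = 90.38 ksi.
R_n = F'_nt · A_b · n = 90.38 × 0.7854 × 8 = 567.9 kips.
Allowable strength R_n/Ω = 567.9 / 2 = 284 kips.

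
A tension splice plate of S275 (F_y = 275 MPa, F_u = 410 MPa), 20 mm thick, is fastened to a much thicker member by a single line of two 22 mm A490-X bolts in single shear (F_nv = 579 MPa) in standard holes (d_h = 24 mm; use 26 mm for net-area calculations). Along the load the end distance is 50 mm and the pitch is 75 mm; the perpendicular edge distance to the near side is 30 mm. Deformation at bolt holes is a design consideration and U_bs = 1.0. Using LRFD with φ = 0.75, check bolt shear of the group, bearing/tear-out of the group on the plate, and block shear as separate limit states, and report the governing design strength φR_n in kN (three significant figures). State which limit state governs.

Bolt shear: A_b = π·22²/4 = 380.1 mm²; R_n = 579 × 380.1 × 2 × 1 / 1000 = 440.2 kN → 0.75 × 440.2 = 330 kN.
Bearing: edge l_c = 38, r_n = 373.9 kN; interior l_c = 51, r_n = 433 kN; R_n = 373.9 + 1·433 = 806.9 kN → 605 kN.
Block shear: A_gv = 2500, A_nv = 1720, A_nt = 340 mm²; R_n = min(0.6F_uA_nv, 0.6F_yA_gv) + U_bs·F_u·A_nt = 551.9 kN → 414 kN.
Bolt shear governs: 330 kN.

330 kN (bolt shear governs)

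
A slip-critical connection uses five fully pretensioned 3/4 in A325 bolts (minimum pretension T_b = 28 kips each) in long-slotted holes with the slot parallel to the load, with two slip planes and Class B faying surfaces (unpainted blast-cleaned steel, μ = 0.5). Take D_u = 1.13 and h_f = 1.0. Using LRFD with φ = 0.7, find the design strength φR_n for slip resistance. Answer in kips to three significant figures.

111 kips

R_n = μ · D_u · h_f · T_b · n_s · n_b = 0.5 × 1.13 × 1.0 × 28 × 2 × 5 = 158.2 kips.
Design strength φR_n = 0.7 × 158.2 = 111 kips.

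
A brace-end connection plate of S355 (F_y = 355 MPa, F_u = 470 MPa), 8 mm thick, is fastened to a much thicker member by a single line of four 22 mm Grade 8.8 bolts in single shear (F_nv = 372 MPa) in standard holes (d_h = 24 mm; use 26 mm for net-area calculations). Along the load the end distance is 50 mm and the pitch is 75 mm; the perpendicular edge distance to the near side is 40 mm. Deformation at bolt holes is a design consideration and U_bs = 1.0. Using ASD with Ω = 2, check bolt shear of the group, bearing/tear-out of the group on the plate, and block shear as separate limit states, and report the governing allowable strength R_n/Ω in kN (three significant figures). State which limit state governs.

258 kN (block shear governs)

Bolt shear: A_b = π·22²/4 = 380.1 mm²; R_n = 372 × 380.1 × 4 × 1 / 1000 = 565.6 kN → 565.6 / 2 = 283 kN.
Bearing: edge l_c = 38, r_n = 171.5 kN; interior l_c = 51, r_n = 198.5 kN; R_n = 171.5 + 3·198.5 = 767 kN → 384 kN.
Block shear: A_gv = 2200, A_nv = 1472, A_nt = 216 mm²; R_n = min(0.6F_uA_nv, 0.6F_yA_gv) + U_bs·F_u·A_nt = 516.6 kN → 258 kN.
Block shear governs: 258 kN.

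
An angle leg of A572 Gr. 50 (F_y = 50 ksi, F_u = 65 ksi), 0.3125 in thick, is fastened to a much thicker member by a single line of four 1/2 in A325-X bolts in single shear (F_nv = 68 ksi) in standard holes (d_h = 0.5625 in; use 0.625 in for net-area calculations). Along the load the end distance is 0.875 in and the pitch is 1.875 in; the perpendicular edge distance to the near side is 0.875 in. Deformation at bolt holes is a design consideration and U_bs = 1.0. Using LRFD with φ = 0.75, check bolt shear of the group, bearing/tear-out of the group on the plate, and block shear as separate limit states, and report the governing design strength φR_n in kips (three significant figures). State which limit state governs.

Bolt shear: A_b = π·0.5²/4 = 0.1963 in²; R_n = 68 × 0.1963 × 4 × 1 = 53.41 kips → 0.75 × 53.41 = 40.1 kips.
Bearing: edge l_c = 0.5938, r_n = 14.47 kips; interior l_c = 1.312, r_n = 24.38 kips; R_n = 14.47 + 3·24.38 = 87.6 kips → 65.7 kips.
Block shear: A_gv = 2.031, A_nv = 1.348, A_nt = 0.1758 in²; R_n = min(0.6F_uA_nv, 0.6F_yA_gv) + U_bs·F_u·A_nt = 63.98 kips → 48 kips.
Bolt shear governs: 40.1 kips.

40.1 kips (bolt shear governs)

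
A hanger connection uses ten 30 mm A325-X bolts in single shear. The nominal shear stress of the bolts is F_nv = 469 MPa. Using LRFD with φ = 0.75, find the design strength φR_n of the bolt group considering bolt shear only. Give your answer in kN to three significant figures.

2490 kN

A_b = π × 30² / 4 = 706.9 mm².
R_n = F_nv · A_b · n · n_s = 469 × 706.9 × 10 × 1 / 1000 = 3315 kN.
Design strength φR_n = 0.75 × 3315 = 2490 kN.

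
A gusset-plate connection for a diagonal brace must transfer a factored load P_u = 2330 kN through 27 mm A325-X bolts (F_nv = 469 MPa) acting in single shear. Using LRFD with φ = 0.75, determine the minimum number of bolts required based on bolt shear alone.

A_b = π·27²/4 = 572.6 mm².
Per-bolt design strength φR_n = 0.75 × 469 × 572.6 × 1 / 1000 = 201.4 kN.
n ≥ 2330 / 201.4 = 11.57 → use 12 bolts.

12 bolts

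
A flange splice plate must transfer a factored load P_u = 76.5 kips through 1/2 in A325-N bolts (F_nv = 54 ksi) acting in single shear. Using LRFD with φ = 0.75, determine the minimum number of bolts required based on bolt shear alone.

10 bolts

A_b = π·0.5²/4 = 0.1963 in².
Per-bolt design strength φR_n = 0.75 × 54 × 0.1963 × 1 = 7.952 kips.
n ≥ 76.5 / 7.952 = 9.62 → use 10 bolts.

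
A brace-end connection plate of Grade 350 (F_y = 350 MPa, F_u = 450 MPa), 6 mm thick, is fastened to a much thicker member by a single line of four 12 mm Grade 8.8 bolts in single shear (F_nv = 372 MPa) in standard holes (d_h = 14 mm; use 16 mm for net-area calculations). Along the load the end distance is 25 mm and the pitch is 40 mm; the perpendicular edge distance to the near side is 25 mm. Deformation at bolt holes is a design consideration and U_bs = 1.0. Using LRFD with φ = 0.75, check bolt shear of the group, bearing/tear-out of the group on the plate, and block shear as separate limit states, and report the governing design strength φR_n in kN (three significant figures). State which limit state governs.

126 kN (bolt shear governs)

Bolt shear: A_b = π·12²/4 = 113.1 mm²; R_n = 372 × 113.1 × 4 × 1 / 1000 = 168.3 kN → 0.75 × 168.3 = 126 kN.
Bearing: edge l_c = 18, r_n = 58.32 kN; interior l_c = 26, r_n = 77.76 kN; R_n = 58.32 + 3·77.76 = 291.6 kN → 219 kN.
Block shear: A_gv = 870, A_nv = 534, A_nt = 102 mm²; R_n = min(0.6F_uA_nv, 0.6F_yA_gv) + U_bs·F_u·A_nt = 190.1 kN → 143 kN.
Bolt shear governs: 126 kN.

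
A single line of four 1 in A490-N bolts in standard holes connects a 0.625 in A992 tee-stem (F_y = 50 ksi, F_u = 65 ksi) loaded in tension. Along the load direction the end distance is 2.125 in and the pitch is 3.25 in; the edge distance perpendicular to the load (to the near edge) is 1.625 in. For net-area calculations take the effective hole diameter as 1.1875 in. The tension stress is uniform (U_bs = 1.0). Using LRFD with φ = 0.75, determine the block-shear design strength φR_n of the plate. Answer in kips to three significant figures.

173 kips

Shear plane L_v = 2.125 + 3·3.25 = 11.88 in; A_gv = 11.88 × 0.625 = 7.422 in².
A_nv = (11.88 − 3.5·1.1875) × 0.625 = 4.824 in².
A_nt = (1.625 − 0.5·1.1875) × 0.625 = 0.6445 in².
0.6 F_u A_nv = 188.1 kips; 0.6 F_y A_gv = 222.7 kips → shear rupture governs the shear term.
R_n = 188.1 + 1.0 × 65 × 0.6445 = 230 kips.
Design strength φR_n = 0.75 × 230 = 173 kips.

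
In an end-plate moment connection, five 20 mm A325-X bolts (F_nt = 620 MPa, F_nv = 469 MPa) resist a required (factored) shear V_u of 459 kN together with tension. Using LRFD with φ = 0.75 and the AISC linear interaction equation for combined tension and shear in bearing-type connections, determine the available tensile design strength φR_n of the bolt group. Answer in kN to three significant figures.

A_b = π·20²/4 = 314.2 mm²; f_rv = 459 × 1000 / (5 × 314.2) = 292.2 MPa.
F'_nt = 1.3 F_nt − (F_nt / φF_nv) f_rv = 1.3·620 − (620/(0.75·469))·292.2 = 290.9 MPa, capped at F_nt → F'_nt = 290.9 MPa.
R_n = F'_nt · A_b · n = 290.9 × 314.2 × 5 / 1000 = 457 kN.
Design strength φR_n = 0.75 × 457 = 343 kN.

343 kN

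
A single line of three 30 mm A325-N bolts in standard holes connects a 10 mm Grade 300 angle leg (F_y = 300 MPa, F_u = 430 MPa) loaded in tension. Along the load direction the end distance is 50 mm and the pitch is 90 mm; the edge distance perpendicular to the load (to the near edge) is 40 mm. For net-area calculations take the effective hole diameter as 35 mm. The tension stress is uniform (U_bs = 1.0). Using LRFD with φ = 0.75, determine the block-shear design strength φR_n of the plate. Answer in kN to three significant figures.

348 kN

Shear plane L_v = 50 + 2·90 = 230 mm; A_gv = 230 × 10 = 2300 mm².
A_nv = (230 − 2.5·35) × 10 = 1425 mm².
A_nt = (40 − 0.5·35) × 10 = 225 mm².
0.6 F_u A_nv = 367.7 kN; 0.6 F_y A_gv = 414 kN → shear rupture governs the shear term.
R_n = 367.7 + 1.0 × 430 × 225 / 1000 = 464.4 kN.
Design strength φR_n = 0.75 × 464.4 = 348 kN.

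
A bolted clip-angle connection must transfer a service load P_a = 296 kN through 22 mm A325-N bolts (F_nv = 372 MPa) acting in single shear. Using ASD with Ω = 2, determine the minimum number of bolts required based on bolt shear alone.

5 bolts

A_b = π·22²/4 = 380.1 mm².
Per-bolt allowable strength R_n/Ω = 372 × 380.1 × 1 / 1000 / 2 = 70.7 kN.
n ≥ 296 / 70.7 = 4.186 → use 5 bolts.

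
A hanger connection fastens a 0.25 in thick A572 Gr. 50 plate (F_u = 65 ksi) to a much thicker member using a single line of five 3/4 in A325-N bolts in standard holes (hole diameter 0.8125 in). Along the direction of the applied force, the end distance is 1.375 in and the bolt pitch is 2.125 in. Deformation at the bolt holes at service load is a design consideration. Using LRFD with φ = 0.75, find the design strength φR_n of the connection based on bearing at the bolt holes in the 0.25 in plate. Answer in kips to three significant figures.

90.9 kips

Per bolt r_n = 1.2 l_c t F_u ≤ 2.4 d t F_u; upper limit = 2.4 × 0.75 × 0.25 × 65 = 29.25 kips.
Edge bolt: l_c = 1.375 − 0.8125/2 = 0.9688 in → 1.2 × 0.9688 × 0.25 × 65 = 18.89 → r_n = 18.89 kips.
Interior bolts: l_c = 2.125 − 0.8125 = 1.312 in → 1.2 × 1.312 × 0.25 × 65 = 25.59 → r_n = 25.59 kips.
R_n = 1 × 18.89 + 4 × 25.59 = 121.3 kips.
Design strength φR_n = 0.75 × 121.3 = 90.9 kips.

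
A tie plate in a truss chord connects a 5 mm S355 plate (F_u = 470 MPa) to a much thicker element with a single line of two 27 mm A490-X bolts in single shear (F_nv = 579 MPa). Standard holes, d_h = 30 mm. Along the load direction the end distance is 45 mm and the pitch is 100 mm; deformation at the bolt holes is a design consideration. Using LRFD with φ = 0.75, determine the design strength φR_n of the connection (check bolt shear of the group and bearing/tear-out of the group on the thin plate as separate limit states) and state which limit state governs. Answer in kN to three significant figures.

178 kN (bearing governs)

Bolt shear: A_b = π·27²/4 = 572.6 mm²; R_n = 579 × 572.6 × 2 × 1 / 1000 = 663 kN → 0.75 × 663 = 497 kN.
Bearing (1.2 l_c t F_u ≤ 2.4 d t F_u): upper limit = 2.4·27·5·470 / 1000 = 152.3 kN.
  Edge l_c = 45 − 30/2 = 30 → r_n = 84.6 kN; interior l_c = 100 − 30 = 70 → r_n = 152.3 kN.
  R_n,bearing = 1·84.6 + 1·152.3 = 236.9 kN → 0.75 × 236.9 = 178 kN.
Bearing governs: 178 kN.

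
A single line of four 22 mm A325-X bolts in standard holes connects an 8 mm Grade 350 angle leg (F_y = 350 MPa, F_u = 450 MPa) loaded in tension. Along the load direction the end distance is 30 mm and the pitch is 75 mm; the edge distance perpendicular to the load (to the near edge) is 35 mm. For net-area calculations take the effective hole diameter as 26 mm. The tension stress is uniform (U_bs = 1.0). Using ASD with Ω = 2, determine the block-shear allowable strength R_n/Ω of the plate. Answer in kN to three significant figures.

Shear plane L_v = 30 + 3·75 = 255 mm; A_gv = 255 × 8 = 2040 mm².
A_nv = (255 − 3.5·26) × 8 = 1312 mm².
A_nt = (35 − 0.5·26) × 8 = 176 mm².
0.6 F_u A_nv = 354.2 kN; 0.6 F_y A_gv = 428.4 kN → shear rupture governs the shear term.
R_n = 354.2 + 1.0 × 450 × 176 / 1000 = 433.4 kN.
Allowable strength R_n/Ω = 433.4 / 2 = 217 kN.

217 kN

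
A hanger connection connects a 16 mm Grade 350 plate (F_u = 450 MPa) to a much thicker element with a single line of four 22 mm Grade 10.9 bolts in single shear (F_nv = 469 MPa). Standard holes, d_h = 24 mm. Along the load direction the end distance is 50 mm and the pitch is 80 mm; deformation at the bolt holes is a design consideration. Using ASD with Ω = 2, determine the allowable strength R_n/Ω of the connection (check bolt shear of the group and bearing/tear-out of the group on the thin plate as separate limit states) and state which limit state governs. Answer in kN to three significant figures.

357 kN (bolt shear governs)

Bolt shear: A_b = π·22²/4 = 380.1 mm²; R_n = 469 × 380.1 × 4 × 1 / 1000 = 713.1 kN → 713.1 / 2 = 357 kN.
Bearing (1.2 l_c t F_u ≤ 2.4 d t F_u): upper limit = 2.4·22·16·450 / 1000 = 380.2 kN.
  Edge l_c = 50 − 24/2 = 38 → r_n = 328.3 kN; interior l_c = 80 − 24 = 56 → r_n = 380.2 kN.
  R_n,bearing = 1·328.3 + 3·380.2 = 1469 kN → 1469 / 2 = 734 kN.
Bolt shear governs: 357 kN.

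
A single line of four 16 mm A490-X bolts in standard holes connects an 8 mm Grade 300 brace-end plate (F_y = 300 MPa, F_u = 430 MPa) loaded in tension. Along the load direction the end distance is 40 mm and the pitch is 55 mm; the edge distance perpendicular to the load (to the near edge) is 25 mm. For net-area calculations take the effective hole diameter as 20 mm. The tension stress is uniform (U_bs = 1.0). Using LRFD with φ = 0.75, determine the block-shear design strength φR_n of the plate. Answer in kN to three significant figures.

Shear plane L_v = 40 + 3·55 = 205 mm; A_gv = 205 × 8 = 1640 mm².
A_nv = (205 − 3.5·20) × 8 = 1080 mm².
A_nt = (25 − 0.5·20) × 8 = 120 mm².
0.6 F_u A_nv = 278.6 kN; 0.6 F_y A_gv = 295.2 kN → shear rupture governs the shear term.
R_n = 278.6 + 1.0 × 430 × 120 / 1000 = 330.2 kN.
Design strength φR_n = 0.75 × 330.2 = 248 kN.

248 kN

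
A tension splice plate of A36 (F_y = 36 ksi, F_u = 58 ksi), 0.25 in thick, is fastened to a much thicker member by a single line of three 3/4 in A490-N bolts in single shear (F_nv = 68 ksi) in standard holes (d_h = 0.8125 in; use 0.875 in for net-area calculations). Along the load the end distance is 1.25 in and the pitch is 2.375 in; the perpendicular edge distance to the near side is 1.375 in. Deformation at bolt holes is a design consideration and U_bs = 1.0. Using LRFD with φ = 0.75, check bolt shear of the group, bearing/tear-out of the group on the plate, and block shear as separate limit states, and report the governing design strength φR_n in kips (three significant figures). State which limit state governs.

Bolt shear: A_b = π·0.75²/4 = 0.4418 in²; R_n = 68 × 0.4418 × 3 × 1 = 90.12 kips → 0.75 × 90.12 = 67.6 kips.
Bearing: edge l_c = 0.8438, r_n = 14.68 kips; interior l_c = 1.562, r_n = 26.1 kips; R_n = 14.68 + 2·26.1 = 66.88 kips → 50.2 kips.
Block shear: A_gv = 1.5, A_nv = 0.9531, A_nt = 0.2344 in²; R_n = min(0.6F_uA_nv, 0.6F_yA_gv) + U_bs·F_u·A_nt = 45.99 kips → 34.5 kips.
Block shear governs: 34.5 kips.

34.5 kips (block shear governs)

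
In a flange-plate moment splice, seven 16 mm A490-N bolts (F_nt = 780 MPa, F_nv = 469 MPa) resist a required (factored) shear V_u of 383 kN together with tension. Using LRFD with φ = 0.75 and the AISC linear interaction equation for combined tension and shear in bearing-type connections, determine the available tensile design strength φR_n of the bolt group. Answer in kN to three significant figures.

433 kN

A_b = π·16²/4 = 201.1 mm²; f_rv = 383 × 1000 / (7 × 201.1) = 272.1 MPa.
F'_nt = 1.3 F_nt − (F_nt / φF_nv) f_rv = 1.3·780 − (780/(0.75·469))·272.1 = 410.6 MPa, capped at F_nt → F'_nt = 410.6 MPa.
R_n = F'_nt · A_b · n = 410.6 × 201.1 × 7 / 1000 = 577.8 kN.
Design strength φR_n = 0.75 × 577.8 = 433 kN.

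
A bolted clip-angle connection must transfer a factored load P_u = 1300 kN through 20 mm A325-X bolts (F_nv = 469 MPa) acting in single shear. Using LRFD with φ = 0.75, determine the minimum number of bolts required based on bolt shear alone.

A_b = π·20²/4 = 314.2 mm².
Per-bolt design strength φR_n = 0.75 × 469 × 314.2 × 1 / 1000 = 110.5 kN.
n ≥ 1300 / 110.5 = 11.76 → use 12 bolts.

12 bolts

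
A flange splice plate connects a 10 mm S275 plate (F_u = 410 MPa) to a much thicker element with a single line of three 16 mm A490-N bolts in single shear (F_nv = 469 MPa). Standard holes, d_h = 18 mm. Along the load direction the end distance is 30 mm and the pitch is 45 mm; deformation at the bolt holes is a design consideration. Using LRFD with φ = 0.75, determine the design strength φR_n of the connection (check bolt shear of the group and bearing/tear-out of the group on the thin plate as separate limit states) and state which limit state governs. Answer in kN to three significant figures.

212 kN (bolt shear governs)

Bolt shear: A_b = π·16²/4 = 201.1 mm²; R_n = 469 × 201.1 × 3 × 1 / 1000 = 282.9 kN → 0.75 × 282.9 = 212 kN.
Bearing (1.2 l_c t F_u ≤ 2.4 d t F_u): upper limit = 2.4·16·10·410 / 1000 = 157.4 kN.
  Edge l_c = 30 − 18/2 = 21 → r_n = 103.3 kN; interior l_c = 45 − 18 = 27 → r_n = 132.8 kN.
  R_n,bearing = 1·103.3 + 2·132.8 = 369 kN → 0.75 × 369 = 277 kN.
Bolt shear governs: 212 kN.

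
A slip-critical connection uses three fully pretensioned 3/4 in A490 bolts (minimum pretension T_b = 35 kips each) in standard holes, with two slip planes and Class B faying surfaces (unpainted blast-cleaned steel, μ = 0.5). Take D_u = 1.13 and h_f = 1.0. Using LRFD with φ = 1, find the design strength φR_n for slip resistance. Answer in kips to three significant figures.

R_n = μ · D_u · h_f · T_b · n_s · n_b = 0.5 × 1.13 × 1.0 × 35 × 2 × 3 = 118.6 kips.
Design strength φR_n = 1 × 118.6 = 119 kips.

119 kips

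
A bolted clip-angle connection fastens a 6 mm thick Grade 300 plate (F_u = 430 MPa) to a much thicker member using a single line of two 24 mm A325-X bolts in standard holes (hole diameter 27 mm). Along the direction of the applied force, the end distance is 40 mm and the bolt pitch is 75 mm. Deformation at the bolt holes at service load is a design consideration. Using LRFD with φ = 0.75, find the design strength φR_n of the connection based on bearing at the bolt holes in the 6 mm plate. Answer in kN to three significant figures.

Per bolt r_n = 1.2 l_c t F_u ≤ 2.4 d t F_u; upper limit = 2.4 × 24 × 6 × 430 / 1000 = 148.6 kN.
Edge bolt: l_c = 40 − 27/2 = 26.5 mm → 1.2 × 26.5 × 6 × 430 / 1000 = 82.04 → r_n = 82.04 kN.
Interior bolts: l_c = 75 − 27 = 48 mm → 1.2 × 48 × 6 × 430 / 1000 = 148.6 → r_n = 148.6 kN.
R_n = 1 × 82.04 + 1 × 148.6 = 230.7 kN.
Design strength φR_n = 0.75 × 230.7 = 173 kN.

173 kN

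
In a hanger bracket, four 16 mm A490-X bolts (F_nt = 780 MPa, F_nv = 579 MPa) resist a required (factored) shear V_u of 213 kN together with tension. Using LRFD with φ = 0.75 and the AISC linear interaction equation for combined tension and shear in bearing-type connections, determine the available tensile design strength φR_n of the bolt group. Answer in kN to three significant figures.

325 kN

A_b = π·16²/4 = 201.1 mm²; f_rv = 213 × 1000 / (4 × 201.1) = 264.8 MPa.
F'_nt = 1.3 F_nt − (F_nt / φF_nv) f_rv = 1.3·780 − (780/(0.75·579))·264.8 = 538.3 MPa, capped at F_nt → F'_nt = 538.3 MPa.
R_n = F'_nt · A_b · n = 538.3 × 201.1 × 4 / 1000 = 432.9 kN.
Design strength φR_n = 0.75 × 432.9 = 325 kN.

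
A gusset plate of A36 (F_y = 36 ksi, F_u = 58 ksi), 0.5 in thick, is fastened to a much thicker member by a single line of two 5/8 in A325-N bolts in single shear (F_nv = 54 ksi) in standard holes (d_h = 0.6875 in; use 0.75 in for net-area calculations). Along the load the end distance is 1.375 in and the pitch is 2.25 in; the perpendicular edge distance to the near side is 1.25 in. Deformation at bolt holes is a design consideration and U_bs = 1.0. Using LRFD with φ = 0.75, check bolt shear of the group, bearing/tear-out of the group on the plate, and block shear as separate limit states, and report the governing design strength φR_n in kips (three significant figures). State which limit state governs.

Bolt shear: A_b = π·0.625²/4 = 0.3068 in²; R_n = 54 × 0.3068 × 2 × 1 = 33.13 kips → 0.75 × 33.13 = 24.9 kips.
Bearing: edge l_c = 1.031, r_n = 35.89 kips; interior l_c = 1.562, r_n = 43.5 kips; R_n = 35.89 + 1·43.5 = 79.39 kips → 59.5 kips.
Block shear: A_gv = 1.812, A_nv = 1.25, A_nt = 0.4375 in²; R_n = min(0.6F_uA_nv, 0.6F_yA_gv) + U_bs·F_u·A_nt = 64.53 kips → 48.4 kips.
Bolt shear governs: 24.9 kips.

24.9 kips (bolt shear governs)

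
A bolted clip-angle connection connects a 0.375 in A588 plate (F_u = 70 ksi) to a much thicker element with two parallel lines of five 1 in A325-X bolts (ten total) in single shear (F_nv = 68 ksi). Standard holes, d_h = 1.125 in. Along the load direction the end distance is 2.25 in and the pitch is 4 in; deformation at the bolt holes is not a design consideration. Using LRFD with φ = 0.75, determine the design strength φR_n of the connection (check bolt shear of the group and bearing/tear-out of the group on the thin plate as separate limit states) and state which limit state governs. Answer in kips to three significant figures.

401 kips (bolt shear governs)

Bolt shear: A_b = π·1²/4 = 0.7854 in²; R_n = 68 × 0.7854 × 10 × 1 = 534.1 kips → 0.75 × 534.1 = 401 kips.
Bearing (1.5 l_c t F_u ≤ 3.0 d t F_u): upper limit = 3.0·1·0.375·70 = 78.75 kips.
  Edge l_c = 2.25 − 1.125/2 = 1.688 → r_n = 66.45 kips; interior l_c = 4 − 1.125 = 2.875 → r_n = 78.75 kips.
  R_n,bearing = 2·66.45 + 8·78.75 = 762.9 kips → 0.75 × 762.9 = 572 kips.
Bolt shear governs: 401 kips.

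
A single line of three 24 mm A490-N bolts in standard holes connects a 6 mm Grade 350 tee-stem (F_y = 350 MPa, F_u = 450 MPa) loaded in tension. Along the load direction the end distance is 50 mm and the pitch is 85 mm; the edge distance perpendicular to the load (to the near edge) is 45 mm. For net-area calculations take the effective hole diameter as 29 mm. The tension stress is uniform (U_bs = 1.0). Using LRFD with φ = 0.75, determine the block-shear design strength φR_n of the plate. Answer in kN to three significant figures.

Shear plane L_v = 50 + 2·85 = 220 mm; A_gv = 220 × 6 = 1320 mm².
A_nv = (220 − 2.5·29) × 6 = 885 mm².
A_nt = (45 − 0.5·29) × 6 = 183 mm².
0.6 F_u A_nv = 239 kN; 0.6 F_y A_gv = 277.2 kN → shear rupture governs the shear term.
R_n = 239 + 1.0 × 450 × 183 / 1000 = 321.3 kN.
Design strength φR_n = 0.75 × 321.3 = 241 kN.

241 kN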